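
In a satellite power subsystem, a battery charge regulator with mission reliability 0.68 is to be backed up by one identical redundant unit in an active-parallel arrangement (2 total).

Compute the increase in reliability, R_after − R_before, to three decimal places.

0.218

R_before = 0.68
R_after = 1 − (1 − 0.68)^2 = 0.898
ΔR = 0.898 − 0.68 = 0.218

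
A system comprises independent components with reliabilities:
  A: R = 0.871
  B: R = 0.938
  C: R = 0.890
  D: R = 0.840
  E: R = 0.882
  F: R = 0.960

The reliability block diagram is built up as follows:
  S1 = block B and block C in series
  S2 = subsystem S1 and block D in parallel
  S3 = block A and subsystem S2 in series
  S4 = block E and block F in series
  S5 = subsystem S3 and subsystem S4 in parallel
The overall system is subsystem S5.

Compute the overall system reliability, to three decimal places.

Series (B and C): 0.93800 × 0.89000 = 0.83482
Parallel ([0.83482] and D): 1 − (1 − 0.83482)(1 − 0.84000) = 0.97357
Series (A and [0.97357]): 0.87100 × 0.97357 = 0.84798
Series (E and F): 0.88200 × 0.96000 = 0.84672
Parallel ([0.84798] and [0.84672]): 1 − (1 − 0.84798)(1 − 0.84672) = 0.977

0.977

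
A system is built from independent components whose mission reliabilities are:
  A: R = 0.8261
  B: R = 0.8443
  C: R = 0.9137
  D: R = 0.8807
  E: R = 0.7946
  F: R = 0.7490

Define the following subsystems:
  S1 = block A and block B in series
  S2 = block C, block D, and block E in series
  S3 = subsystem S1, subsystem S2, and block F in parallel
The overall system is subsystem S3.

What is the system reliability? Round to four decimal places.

Series (A and B): 0.826100 × 0.844300 = 0.697476
Series (C, D, and E): 0.913700 × 0.880700 × 0.794600 = 0.639411
Parallel ([0.697476], [0.639411], and F): 1 − (1 − 0.697476)(1 − 0.639411)(1 − 0.749000) = 0.9726

0.9726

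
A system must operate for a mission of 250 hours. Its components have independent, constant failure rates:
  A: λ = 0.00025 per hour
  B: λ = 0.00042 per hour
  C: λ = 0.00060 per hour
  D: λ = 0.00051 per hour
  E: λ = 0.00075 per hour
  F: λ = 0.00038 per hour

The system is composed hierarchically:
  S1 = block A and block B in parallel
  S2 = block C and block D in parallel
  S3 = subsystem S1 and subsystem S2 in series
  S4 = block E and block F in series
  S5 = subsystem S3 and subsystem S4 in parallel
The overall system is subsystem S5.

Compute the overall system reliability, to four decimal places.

R(A) = exp(−0.00025 × 250) = 0.939413
R(B) = exp(−0.00042 × 250) = 0.900325
R(C) = exp(−0.00060 × 250) = 0.860708
R(D) = exp(−0.00051 × 250) = 0.880293
R(E) = exp(−0.00075 × 250) = 0.829029
R(F) = exp(−0.00038 × 250) = 0.909373
Parallel (A and B): 1 − (1 − 0.939413)(1 − 0.900325) = 0.993961
Parallel (C and D): 1 − (1 − 0.860708)(1 − 0.880293) = 0.983326
Series ([0.993961] and [0.983326]): 0.993961 × 0.983326 = 0.977388
Series (E and F): 0.829029 × 0.909373 = 0.753897
Parallel ([0.977388] and [0.753897]): 1 − (1 − 0.977388)(1 − 0.753897) = 0.9944

0.9944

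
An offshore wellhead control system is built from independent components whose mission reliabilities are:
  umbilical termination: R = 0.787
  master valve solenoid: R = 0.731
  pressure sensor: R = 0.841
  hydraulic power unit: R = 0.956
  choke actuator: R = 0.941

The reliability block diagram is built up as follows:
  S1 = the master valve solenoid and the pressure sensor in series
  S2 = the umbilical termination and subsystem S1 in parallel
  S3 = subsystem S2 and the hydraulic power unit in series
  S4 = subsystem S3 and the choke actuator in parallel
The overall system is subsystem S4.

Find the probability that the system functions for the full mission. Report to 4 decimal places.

0.9928

Series (master valve solenoid and pressure sensor): 0.731000 × 0.841000 = 0.614771
Parallel (umbilical termination and [0.614771]): 1 − (1 − 0.787000)(1 − 0.614771) = 0.917946
Series ([0.917946] and hydraulic power unit): 0.917946 × 0.956000 = 0.877556
Parallel ([0.877556] and choke actuator): 1 − (1 − 0.877556)(1 − 0.941000) = 0.9928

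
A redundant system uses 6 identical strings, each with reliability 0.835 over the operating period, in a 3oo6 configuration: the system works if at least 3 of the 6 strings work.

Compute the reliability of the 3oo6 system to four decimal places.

R = Σ_{i=3}^{6} C(6,i) p^i (1−p)^{6−i} with p = 0.835
C(6,3)·0.835^3·0.165^3 = 0.052305
C(6,4)·0.835^4·0.165^2 = 0.198520
C(6,5)·0.835^5·0.165^1 = 0.401853
C(6,6)·0.835^6·0.165^0 = 0.338937
Sum = 0.9916

0.9916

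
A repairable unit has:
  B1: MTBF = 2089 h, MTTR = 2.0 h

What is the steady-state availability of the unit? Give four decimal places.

0.9990

A(B1) = MTBF/(MTBF+MTTR) = 2089/(2089+2.0) = 0.9990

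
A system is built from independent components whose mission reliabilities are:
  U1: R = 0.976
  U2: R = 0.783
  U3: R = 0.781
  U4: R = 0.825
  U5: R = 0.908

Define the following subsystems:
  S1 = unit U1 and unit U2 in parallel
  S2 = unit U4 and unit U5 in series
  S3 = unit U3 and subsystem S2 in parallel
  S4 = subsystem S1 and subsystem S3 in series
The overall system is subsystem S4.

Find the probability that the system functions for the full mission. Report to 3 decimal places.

0.940

Parallel (U1 and U2): 1 − (1 − 0.97600)(1 − 0.78300) = 0.99479
Series (U4 and U5): 0.82500 × 0.90800 = 0.74910
Parallel (U3 and [0.74910]): 1 − (1 − 0.78100)(1 − 0.74910) = 0.94505
Series ([0.99479] and [0.94505]): 0.99479 × 0.94505 = 0.940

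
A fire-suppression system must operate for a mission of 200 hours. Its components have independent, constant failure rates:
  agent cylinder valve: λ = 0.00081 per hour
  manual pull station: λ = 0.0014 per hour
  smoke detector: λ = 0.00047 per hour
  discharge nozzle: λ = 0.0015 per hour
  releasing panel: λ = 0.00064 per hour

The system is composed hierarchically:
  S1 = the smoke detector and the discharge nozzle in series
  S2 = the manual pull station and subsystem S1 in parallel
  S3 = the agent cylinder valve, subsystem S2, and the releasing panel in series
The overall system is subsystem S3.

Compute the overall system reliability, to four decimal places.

0.6888

R(agent cylinder valve) = exp(−0.00081 × 200) = 0.850441
R(manual pull station) = exp(−0.0014 × 200) = 0.755784
R(smoke detector) = exp(−0.00047 × 200) = 0.910283
R(discharge nozzle) = exp(−0.0015 × 200) = 0.740818
R(releasing panel) = exp(−0.00064 × 200) = 0.879853
Series (smoke detector and discharge nozzle): 0.910283 × 0.740818 = 0.674354
Parallel (manual pull station and [0.674354]): 1 − (1 − 0.755784)(1 − 0.674354) = 0.920472
Series (agent cylinder valve, [0.920472], and releasing panel): 0.850441 × 0.920472 × 0.879853 = 0.6888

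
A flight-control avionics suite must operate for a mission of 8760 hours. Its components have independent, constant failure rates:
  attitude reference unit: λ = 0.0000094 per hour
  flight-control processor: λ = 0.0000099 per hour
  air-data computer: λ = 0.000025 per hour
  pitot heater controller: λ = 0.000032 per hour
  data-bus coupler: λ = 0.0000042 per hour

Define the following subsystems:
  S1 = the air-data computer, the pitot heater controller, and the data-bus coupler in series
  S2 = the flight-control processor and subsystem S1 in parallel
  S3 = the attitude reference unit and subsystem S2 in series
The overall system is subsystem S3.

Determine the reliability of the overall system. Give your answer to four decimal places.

0.8892

R(attitude reference unit) = exp(−0.0000094 × 8760) = 0.920955
R(flight-control processor) = exp(−0.0000099 × 8760) = 0.916930
R(air-data computer) = exp(−0.000025 × 8760) = 0.803322
R(pitot heater controller) = exp(−0.000032 × 8760) = 0.755542
R(data-bus coupler) = exp(−0.0000042 × 8760) = 0.963877
Series (air-data computer, pitot heater controller, and data-bus coupler): 0.803322 × 0.755542 × 0.963877 = 0.585019
Parallel (flight-control processor and [0.585019]): 1 − (1 − 0.916930)(1 − 0.585019) = 0.965528
Series (attitude reference unit and [0.965528]): 0.920955 × 0.965528 = 0.8892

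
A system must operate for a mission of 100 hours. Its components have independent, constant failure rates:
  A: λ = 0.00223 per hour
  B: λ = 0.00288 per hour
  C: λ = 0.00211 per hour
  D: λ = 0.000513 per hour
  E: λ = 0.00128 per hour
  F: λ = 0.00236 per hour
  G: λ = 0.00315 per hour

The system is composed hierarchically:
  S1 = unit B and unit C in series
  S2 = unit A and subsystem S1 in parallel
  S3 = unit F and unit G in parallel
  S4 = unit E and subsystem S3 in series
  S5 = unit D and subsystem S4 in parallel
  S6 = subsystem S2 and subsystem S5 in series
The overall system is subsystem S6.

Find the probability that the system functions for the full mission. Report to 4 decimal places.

0.9136

R(A) = exp(−0.00223 × 100) = 0.800115
R(B) = exp(−0.00288 × 100) = 0.749762
R(C) = exp(−0.00211 × 100) = 0.809774
R(D) = exp(−0.000513 × 100) = 0.949994
R(E) = exp(−0.00128 × 100) = 0.879853
R(F) = exp(−0.00236 × 100) = 0.789781
R(G) = exp(−0.00315 × 100) = 0.729789
Series (B and C): 0.749762 × 0.809774 = 0.607138
Parallel (A and [0.607138]): 1 − (1 − 0.800115)(1 − 0.607138) = 0.921473
Parallel (F and G): 1 − (1 − 0.789781)(1 − 0.729789) = 0.943197
Series (E and [0.943197]): 0.879853 × 0.943197 = 0.829875
Parallel (D and [0.829875]): 1 − (1 − 0.949994)(1 − 0.829875) = 0.991493
Series ([0.921473] and [0.991493]): 0.921473 × 0.991493 = 0.9136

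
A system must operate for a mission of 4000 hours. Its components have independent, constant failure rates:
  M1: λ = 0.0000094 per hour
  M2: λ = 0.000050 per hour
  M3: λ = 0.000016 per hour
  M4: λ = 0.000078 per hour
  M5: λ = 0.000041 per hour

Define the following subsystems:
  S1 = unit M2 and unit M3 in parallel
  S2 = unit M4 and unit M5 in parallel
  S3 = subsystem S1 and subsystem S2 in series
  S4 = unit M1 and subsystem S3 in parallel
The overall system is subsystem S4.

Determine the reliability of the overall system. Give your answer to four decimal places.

R(M1) = exp(−0.0000094 × 4000) = 0.963098
R(M2) = exp(−0.000050 × 4000) = 0.818731
R(M3) = exp(−0.000016 × 4000) = 0.938005
R(M4) = exp(−0.000078 × 4000) = 0.731982
R(M5) = exp(−0.000041 × 4000) = 0.848742
Parallel (M2 and M3): 1 − (1 − 0.818731)(1 − 0.938005) = 0.988762
Parallel (M4 and M5): 1 − (1 − 0.731982)(1 − 0.848742) = 0.959460
Series ([0.988762] and [0.959460]): 0.988762 × 0.959460 = 0.948678
Parallel (M1 and [0.948678]): 1 − (1 − 0.963098)(1 − 0.948678) = 0.9981

0.9981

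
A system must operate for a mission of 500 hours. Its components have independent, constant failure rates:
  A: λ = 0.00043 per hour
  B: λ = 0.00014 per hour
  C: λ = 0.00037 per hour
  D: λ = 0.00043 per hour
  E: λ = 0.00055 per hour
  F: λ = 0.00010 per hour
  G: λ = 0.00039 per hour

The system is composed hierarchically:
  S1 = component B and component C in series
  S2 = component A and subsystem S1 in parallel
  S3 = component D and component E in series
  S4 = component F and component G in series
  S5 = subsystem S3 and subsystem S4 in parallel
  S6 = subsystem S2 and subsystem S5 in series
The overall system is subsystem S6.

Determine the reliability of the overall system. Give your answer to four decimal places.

0.8759

R(A) = exp(−0.00043 × 500) = 0.806541
R(B) = exp(−0.00014 × 500) = 0.932394
R(C) = exp(−0.00037 × 500) = 0.831104
R(D) = exp(−0.00043 × 500) = 0.806541
R(E) = exp(−0.00055 × 500) = 0.759572
R(F) = exp(−0.00010 × 500) = 0.951229
R(G) = exp(−0.00039 × 500) = 0.822835
Series (B and C): 0.932394 × 0.831104 = 0.774916
Parallel (A and [0.774916]): 1 − (1 − 0.806541)(1 − 0.774916) = 0.956455
Series (D and E): 0.806541 × 0.759572 = 0.612626
Series (F and G): 0.951229 × 0.822835 = 0.782705
Parallel ([0.612626] and [0.782705]): 1 − (1 − 0.612626)(1 − 0.782705) = 0.915826
Series ([0.956455] and [0.915826]): 0.956455 × 0.915826 = 0.8759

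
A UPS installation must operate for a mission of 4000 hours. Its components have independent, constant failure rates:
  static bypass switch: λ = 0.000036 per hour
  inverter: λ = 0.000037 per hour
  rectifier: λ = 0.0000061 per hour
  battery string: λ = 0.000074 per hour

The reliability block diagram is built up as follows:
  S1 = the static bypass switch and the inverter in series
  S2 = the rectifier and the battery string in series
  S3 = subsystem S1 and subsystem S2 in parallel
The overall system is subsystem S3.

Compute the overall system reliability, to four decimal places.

R(static bypass switch) = exp(−0.000036 × 4000) = 0.865888
R(inverter) = exp(−0.000037 × 4000) = 0.862431
R(rectifier) = exp(−0.0000061 × 4000) = 0.975895
R(battery string) = exp(−0.000074 × 4000) = 0.743787
Series (static bypass switch and inverter): 0.865888 × 0.862431 = 0.746769
Series (rectifier and battery string): 0.975895 × 0.743787 = 0.725858
Parallel ([0.746769] and [0.725858]): 1 − (1 − 0.746769)(1 − 0.725858) = 0.9306

0.9306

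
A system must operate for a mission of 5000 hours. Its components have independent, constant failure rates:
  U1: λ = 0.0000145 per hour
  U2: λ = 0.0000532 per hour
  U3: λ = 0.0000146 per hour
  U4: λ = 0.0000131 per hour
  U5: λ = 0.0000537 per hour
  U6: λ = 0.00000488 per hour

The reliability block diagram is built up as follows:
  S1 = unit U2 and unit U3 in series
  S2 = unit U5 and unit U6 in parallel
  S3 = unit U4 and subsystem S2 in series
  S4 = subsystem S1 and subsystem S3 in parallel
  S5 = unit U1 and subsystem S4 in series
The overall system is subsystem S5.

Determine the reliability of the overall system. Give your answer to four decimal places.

0.9117

R(U1) = exp(−0.0000145 × 5000) = 0.930066
R(U2) = exp(−0.0000532 × 5000) = 0.766439
R(U3) = exp(−0.0000146 × 5000) = 0.929601
R(U4) = exp(−0.0000131 × 5000) = 0.936599
R(U5) = exp(−0.0000537 × 5000) = 0.764525
R(U6) = exp(−0.00000488 × 5000) = 0.975895
Series (U2 and U3): 0.766439 × 0.929601 = 0.712482
Parallel (U5 and U6): 1 − (1 − 0.764525)(1 − 0.975895) = 0.994324
Series (U4 and [0.994324]): 0.936599 × 0.994324 = 0.931283
Parallel ([0.712482] and [0.931283]): 1 − (1 − 0.712482)(1 − 0.931283) = 0.980243
Series (U1 and [0.980243]): 0.930066 × 0.980243 = 0.9117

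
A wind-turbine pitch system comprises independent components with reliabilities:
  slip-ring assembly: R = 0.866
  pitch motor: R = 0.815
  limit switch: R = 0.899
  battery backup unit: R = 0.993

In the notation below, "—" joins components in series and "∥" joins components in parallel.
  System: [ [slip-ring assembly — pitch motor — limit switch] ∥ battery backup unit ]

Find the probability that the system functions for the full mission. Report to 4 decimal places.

Series (slip-ring assembly, pitch motor, and limit switch): 0.866000 × 0.815000 × 0.899000 = 0.634505
Parallel ([0.634505] and battery backup unit): 1 − (1 − 0.634505)(1 − 0.993000) = 0.9974

0.9974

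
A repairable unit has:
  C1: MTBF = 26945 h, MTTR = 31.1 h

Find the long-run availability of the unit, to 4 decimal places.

A(C1) = MTBF/(MTBF+MTTR) = 26945/(26945+31.1) = 0.9988

0.9988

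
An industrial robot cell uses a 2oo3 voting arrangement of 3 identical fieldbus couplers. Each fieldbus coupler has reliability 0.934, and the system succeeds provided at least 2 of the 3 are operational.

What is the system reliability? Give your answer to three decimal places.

R = Σ_{i=2}^{3} C(3,i) p^i (1−p)^{3−i} with p = 0.934
C(3,2)·0.934^2·0.066^1 = 0.17273
C(3,3)·0.934^3·0.066^0 = 0.81478
Sum = 0.988

0.988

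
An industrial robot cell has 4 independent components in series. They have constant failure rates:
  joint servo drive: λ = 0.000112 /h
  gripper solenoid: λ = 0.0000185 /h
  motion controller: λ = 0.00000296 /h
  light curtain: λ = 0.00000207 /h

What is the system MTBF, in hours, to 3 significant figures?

7380

Series of exponential components: λ_sys = Σ λ_i
λ_sys = 0.000112 + 0.0000185 + 0.00000296 + 0.00000207 = 1.3553e-04 /h
MTBF = 1 / λ_sys = 7380 h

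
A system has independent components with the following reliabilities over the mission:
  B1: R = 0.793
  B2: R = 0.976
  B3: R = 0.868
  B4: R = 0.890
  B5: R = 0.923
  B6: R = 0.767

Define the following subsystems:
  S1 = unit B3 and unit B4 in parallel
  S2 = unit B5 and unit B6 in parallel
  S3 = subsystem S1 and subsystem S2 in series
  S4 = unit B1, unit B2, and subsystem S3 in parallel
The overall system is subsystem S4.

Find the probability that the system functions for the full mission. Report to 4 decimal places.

0.9998

Parallel (B3 and B4): 1 − (1 − 0.868000)(1 − 0.890000) = 0.985480
Parallel (B5 and B6): 1 − (1 − 0.923000)(1 − 0.767000) = 0.982059
Series ([0.985480] and [0.982059]): 0.985480 × 0.982059 = 0.967800
Parallel (B1, B2, and [0.967800]): 1 − (1 − 0.793000)(1 − 0.976000)(1 − 0.967800) = 0.9998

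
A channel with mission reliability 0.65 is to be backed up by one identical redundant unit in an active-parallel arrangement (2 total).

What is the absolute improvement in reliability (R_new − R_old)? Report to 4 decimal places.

0.2275

R_before = 0.65
R_after = 1 − (1 − 0.65)^2 = 0.8775
ΔR = 0.8775 − 0.65 = 0.2275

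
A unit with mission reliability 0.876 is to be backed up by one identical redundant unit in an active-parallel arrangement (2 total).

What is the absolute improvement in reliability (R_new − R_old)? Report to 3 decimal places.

0.109

R_before = 0.876
R_after = 1 − (1 − 0.876)^2 = 0.985
ΔR = 0.985 − 0.876 = 0.109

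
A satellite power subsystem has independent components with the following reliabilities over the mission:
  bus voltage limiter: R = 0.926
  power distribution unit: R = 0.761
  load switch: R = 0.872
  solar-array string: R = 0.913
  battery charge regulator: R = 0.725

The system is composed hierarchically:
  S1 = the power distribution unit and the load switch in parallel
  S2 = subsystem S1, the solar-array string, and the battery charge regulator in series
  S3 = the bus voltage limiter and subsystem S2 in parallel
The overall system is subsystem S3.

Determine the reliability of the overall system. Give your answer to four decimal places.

Parallel (power distribution unit and load switch): 1 − (1 − 0.761000)(1 − 0.872000) = 0.969408
Series ([0.969408], solar-array string, and battery charge regulator): 0.969408 × 0.913000 × 0.725000 = 0.641675
Parallel (bus voltage limiter and [0.641675]): 1 − (1 − 0.926000)(1 − 0.641675) = 0.9735

0.9735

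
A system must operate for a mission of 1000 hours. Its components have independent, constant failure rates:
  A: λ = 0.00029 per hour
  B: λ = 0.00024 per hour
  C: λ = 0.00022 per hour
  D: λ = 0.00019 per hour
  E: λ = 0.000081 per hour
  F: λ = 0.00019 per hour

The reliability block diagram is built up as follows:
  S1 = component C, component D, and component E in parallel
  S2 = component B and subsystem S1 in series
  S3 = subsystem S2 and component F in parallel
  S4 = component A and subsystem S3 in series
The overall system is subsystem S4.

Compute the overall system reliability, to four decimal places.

R(A) = exp(−0.00029 × 1000) = 0.748264
R(B) = exp(−0.00024 × 1000) = 0.786628
R(C) = exp(−0.00022 × 1000) = 0.802519
R(D) = exp(−0.00019 × 1000) = 0.826959
R(E) = exp(−0.000081 × 1000) = 0.922194
R(F) = exp(−0.00019 × 1000) = 0.826959
Parallel (C, D, and E): 1 − (1 − 0.802519)(1 − 0.826959)(1 − 0.922194) = 0.997341
Series (B and [0.997341]): 0.786628 × 0.997341 = 0.784536
Parallel ([0.784536] and F): 1 − (1 − 0.784536)(1 − 0.826959) = 0.962716
Series (A and [0.962716]): 0.748264 × 0.962716 = 0.7204

0.7204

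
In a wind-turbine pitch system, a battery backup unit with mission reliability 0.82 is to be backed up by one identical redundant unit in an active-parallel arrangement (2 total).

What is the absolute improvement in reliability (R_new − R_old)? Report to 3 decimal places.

0.148

R_before = 0.82
R_after = 1 − (1 − 0.82)^2 = 0.968
ΔR = 0.968 − 0.82 = 0.148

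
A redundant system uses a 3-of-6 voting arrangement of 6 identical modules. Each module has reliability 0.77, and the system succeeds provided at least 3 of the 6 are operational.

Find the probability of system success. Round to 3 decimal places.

R = Σ_{i=3}^{6} C(6,i) p^i (1−p)^{6−i} with p = 0.77
C(6,3)·0.77^3·0.23^3 = 0.11109
C(6,4)·0.77^4·0.23^2 = 0.27894
C(6,5)·0.77^5·0.23^1 = 0.37354
C(6,6)·0.77^6·0.23^0 = 0.20842
Sum = 0.972

0.972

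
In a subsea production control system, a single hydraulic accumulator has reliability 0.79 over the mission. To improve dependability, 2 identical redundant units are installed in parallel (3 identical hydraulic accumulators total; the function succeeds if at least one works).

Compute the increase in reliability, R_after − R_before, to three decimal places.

0.201

R_before = 0.79
R_after = 1 − (1 − 0.79)^3 = 0.991
ΔR = 0.991 − 0.79 = 0.201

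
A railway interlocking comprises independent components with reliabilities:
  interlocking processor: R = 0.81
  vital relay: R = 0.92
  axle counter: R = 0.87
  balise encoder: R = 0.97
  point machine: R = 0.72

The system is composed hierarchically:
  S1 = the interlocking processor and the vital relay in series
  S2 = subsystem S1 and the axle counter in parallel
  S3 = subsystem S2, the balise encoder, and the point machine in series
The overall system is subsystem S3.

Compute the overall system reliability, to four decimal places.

0.6753

Series (interlocking processor and vital relay): 0.810000 × 0.920000 = 0.745200
Parallel ([0.745200] and axle counter): 1 − (1 − 0.745200)(1 − 0.870000) = 0.966876
Series ([0.966876], balise encoder, and point machine): 0.966876 × 0.970000 × 0.720000 = 0.6753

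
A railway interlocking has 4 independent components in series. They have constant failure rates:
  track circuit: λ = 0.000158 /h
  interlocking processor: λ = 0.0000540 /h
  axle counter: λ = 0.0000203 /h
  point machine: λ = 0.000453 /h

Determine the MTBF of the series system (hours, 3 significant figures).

1460

Series of exponential components: λ_sys = Σ λ_i
λ_sys = 0.000158 + 0.0000540 + 0.0000203 + 0.000453 = 6.8530e-04 /h
MTBF = 1 / λ_sys = 1460 h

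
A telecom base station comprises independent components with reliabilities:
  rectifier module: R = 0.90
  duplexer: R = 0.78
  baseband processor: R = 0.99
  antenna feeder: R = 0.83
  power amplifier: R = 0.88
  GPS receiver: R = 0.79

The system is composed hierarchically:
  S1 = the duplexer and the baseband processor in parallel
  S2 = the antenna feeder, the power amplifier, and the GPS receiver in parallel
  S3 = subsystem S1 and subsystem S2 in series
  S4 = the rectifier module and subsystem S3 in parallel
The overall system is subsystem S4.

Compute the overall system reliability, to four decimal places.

Parallel (duplexer and baseband processor): 1 − (1 − 0.780000)(1 − 0.990000) = 0.997800
Parallel (antenna feeder, power amplifier, and GPS receiver): 1 − (1 − 0.830000)(1 − 0.880000)(1 − 0.790000) = 0.995716
Series ([0.997800] and [0.995716]): 0.997800 × 0.995716 = 0.993525
Parallel (rectifier module and [0.993525]): 1 − (1 − 0.900000)(1 − 0.993525) = 0.9994

0.9994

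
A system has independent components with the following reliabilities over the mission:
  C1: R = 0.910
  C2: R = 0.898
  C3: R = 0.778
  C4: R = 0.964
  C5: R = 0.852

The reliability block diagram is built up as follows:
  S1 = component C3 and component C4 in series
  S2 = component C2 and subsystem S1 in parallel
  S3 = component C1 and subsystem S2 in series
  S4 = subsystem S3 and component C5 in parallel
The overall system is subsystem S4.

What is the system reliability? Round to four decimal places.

0.9832

Series (C3 and C4): 0.778000 × 0.964000 = 0.749992
Parallel (C2 and [0.749992]): 1 − (1 − 0.898000)(1 − 0.749992) = 0.974499
Series (C1 and [0.974499]): 0.910000 × 0.974499 = 0.886794
Parallel ([0.886794] and C5): 1 − (1 − 0.886794)(1 − 0.852000) = 0.9832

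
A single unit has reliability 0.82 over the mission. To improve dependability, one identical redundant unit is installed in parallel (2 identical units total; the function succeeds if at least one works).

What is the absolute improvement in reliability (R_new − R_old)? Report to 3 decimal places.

R_before = 0.82
R_after = 1 − (1 − 0.82)^2 = 0.968
ΔR = 0.968 − 0.82 = 0.148

0.148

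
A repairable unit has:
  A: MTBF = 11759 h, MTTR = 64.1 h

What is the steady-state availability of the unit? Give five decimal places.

0.99458

A(A) = MTBF/(MTBF+MTTR) = 11759/(11759+64.1) = 0.99458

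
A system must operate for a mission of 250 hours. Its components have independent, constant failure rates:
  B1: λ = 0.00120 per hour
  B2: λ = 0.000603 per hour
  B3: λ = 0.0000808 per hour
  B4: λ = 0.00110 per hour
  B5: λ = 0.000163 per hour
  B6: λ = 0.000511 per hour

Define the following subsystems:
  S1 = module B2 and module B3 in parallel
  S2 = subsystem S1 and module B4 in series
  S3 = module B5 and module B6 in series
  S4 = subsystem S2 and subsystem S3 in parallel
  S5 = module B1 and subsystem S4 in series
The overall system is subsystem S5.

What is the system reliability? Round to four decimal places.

R(B1) = exp(−0.00120 × 250) = 0.740818
R(B2) = exp(−0.000603 × 250) = 0.860063
R(B3) = exp(−0.0000808 × 250) = 0.980003
R(B4) = exp(−0.00110 × 250) = 0.759572
R(B5) = exp(−0.000163 × 250) = 0.960069
R(B6) = exp(−0.000511 × 250) = 0.880073
Parallel (B2 and B3): 1 − (1 − 0.860063)(1 − 0.980003) = 0.997202
Series ([0.997202] and B4): 0.997202 × 0.759572 = 0.757447
Series (B5 and B6): 0.960069 × 0.880073 = 0.844931
Parallel ([0.757447] and [0.844931]): 1 − (1 − 0.757447)(1 − 0.844931) = 0.962388
Series (B1 and [0.962388]): 0.740818 × 0.962388 = 0.7130

0.7130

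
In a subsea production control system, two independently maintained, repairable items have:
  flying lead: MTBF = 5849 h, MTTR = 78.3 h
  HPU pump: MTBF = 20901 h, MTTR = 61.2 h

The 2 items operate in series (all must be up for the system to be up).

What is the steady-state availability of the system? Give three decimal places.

0.984

A(flying lead) = MTBF/(MTBF+MTTR) = 5849/(5849+78.3) = 0.986790
A(HPU pump) = MTBF/(MTBF+MTTR) = 20901/(20901+61.2) = 0.997080
Series availability: 0.986790 × 0.997080 = 0.984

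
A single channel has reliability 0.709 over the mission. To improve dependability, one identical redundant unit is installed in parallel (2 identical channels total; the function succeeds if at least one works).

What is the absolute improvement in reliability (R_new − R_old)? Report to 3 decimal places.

0.206

R_before = 0.709
R_after = 1 − (1 − 0.709)^2 = 0.915
ΔR = 0.915 − 0.709 = 0.206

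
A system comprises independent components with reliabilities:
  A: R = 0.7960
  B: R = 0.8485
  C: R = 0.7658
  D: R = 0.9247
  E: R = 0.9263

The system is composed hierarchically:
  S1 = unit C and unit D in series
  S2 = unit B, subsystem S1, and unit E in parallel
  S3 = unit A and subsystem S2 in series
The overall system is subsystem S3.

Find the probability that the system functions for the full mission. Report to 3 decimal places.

0.793

Series (C and D): 0.76580 × 0.92470 = 0.70814
Parallel (B, [0.70814], and E): 1 − (1 − 0.84850)(1 − 0.70814)(1 − 0.92630) = 0.99674
Series (A and [0.99674]): 0.79600 × 0.99674 = 0.793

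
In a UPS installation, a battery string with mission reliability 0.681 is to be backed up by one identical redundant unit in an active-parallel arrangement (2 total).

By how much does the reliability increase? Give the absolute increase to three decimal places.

0.217

R_before = 0.681
R_after = 1 − (1 − 0.681)^2 = 0.898
ΔR = 0.898 − 0.681 = 0.217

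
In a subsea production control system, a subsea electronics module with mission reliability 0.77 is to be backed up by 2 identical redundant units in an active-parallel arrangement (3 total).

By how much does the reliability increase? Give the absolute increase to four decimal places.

0.2178

R_before = 0.77
R_after = 1 − (1 − 0.77)^3 = 0.9878
ΔR = 0.9878 − 0.77 = 0.2178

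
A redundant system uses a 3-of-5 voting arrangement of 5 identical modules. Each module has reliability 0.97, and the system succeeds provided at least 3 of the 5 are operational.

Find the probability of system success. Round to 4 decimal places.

0.9997

R = Σ_{i=3}^{5} C(5,i) p^i (1−p)^{5−i} with p = 0.97
C(5,3)·0.97^3·0.03^2 = 0.008214
C(5,4)·0.97^4·0.03^1 = 0.132794
C(5,5)·0.97^5·0.03^0 = 0.858734
Sum = 0.9997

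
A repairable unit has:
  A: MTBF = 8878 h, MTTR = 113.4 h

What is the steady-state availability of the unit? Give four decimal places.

0.9874

A(A) = MTBF/(MTBF+MTTR) = 8878/(8878+113.4) = 0.9874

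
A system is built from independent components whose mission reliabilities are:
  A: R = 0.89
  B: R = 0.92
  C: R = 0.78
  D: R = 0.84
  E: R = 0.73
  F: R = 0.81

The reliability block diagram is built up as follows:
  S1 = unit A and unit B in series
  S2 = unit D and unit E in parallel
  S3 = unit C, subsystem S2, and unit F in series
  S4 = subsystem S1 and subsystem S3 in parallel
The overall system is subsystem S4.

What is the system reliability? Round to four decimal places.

0.9283

Series (A and B): 0.890000 × 0.920000 = 0.818800
Parallel (D and E): 1 − (1 − 0.840000)(1 − 0.730000) = 0.956800
Series (C, [0.956800], and F): 0.780000 × 0.956800 × 0.810000 = 0.604506
Parallel ([0.818800] and [0.604506]): 1 − (1 − 0.818800)(1 − 0.604506) = 0.9283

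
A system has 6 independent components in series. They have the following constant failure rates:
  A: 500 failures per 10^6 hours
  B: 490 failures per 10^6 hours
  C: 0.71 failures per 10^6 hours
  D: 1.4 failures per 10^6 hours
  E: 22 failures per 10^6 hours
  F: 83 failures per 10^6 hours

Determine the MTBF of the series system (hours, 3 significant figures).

911

Series of exponential components: λ_sys = Σ λ_i
λ_sys = 0.00050 + 0.00049 + 0.00000071 + 0.0000014 + 0.000022 + 0.000083 = 1.0971e-03 /h
MTBF = 1 / λ_sys = 911 h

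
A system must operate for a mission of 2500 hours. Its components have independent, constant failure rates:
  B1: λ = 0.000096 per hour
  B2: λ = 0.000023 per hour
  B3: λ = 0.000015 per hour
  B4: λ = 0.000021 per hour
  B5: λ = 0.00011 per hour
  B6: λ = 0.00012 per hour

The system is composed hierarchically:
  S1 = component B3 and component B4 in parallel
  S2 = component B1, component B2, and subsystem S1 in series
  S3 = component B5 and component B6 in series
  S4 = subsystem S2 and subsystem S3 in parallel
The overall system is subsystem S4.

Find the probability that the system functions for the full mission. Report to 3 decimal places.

0.887

R(B1) = exp(−0.000096 × 2500) = 0.78663
R(B2) = exp(−0.000023 × 2500) = 0.94412
R(B3) = exp(−0.000015 × 2500) = 0.96319
R(B4) = exp(−0.000021 × 2500) = 0.94885
R(B5) = exp(−0.00011 × 2500) = 0.75957
R(B6) = exp(−0.00012 × 2500) = 0.74082
Parallel (B3 and B4): 1 − (1 − 0.96319)(1 − 0.94885) = 0.99812
Series (B1, B2, and [0.99812]): 0.78663 × 0.94412 × 0.99812 = 0.74128
Series (B5 and B6): 0.75957 × 0.74082 = 0.56270
Parallel ([0.74128] and [0.56270]): 1 − (1 − 0.74128)(1 − 0.56270) = 0.887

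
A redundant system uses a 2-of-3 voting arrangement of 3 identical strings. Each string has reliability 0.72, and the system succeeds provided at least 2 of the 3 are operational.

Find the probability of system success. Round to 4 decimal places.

0.8087

R = Σ_{i=2}^{3} C(3,i) p^i (1−p)^{3−i} with p = 0.72
C(3,2)·0.72^2·0.28^1 = 0.435456
C(3,3)·0.72^3·0.28^0 = 0.373248
Sum = 0.8087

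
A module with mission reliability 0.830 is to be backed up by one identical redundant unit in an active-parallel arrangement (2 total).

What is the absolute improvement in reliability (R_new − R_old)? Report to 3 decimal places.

R_before = 0.830
R_after = 1 − (1 − 0.830)^2 = 0.971
ΔR = 0.971 − 0.830 = 0.141

0.141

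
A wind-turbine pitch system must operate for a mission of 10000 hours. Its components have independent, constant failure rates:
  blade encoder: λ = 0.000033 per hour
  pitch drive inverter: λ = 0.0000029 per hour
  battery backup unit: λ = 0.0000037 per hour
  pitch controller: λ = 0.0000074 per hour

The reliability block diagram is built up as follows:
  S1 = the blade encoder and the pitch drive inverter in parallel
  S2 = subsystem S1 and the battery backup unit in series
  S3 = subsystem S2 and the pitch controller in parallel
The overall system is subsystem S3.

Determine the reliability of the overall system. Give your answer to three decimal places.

0.997

R(blade encoder) = exp(−0.000033 × 10000) = 0.71892
R(pitch drive inverter) = exp(−0.0000029 × 10000) = 0.97142
R(battery backup unit) = exp(−0.0000037 × 10000) = 0.96368
R(pitch controller) = exp(−0.0000074 × 10000) = 0.92867
Parallel (blade encoder and pitch drive inverter): 1 − (1 − 0.71892)(1 − 0.97142) = 0.99197
Series ([0.99197] and battery backup unit): 0.99197 × 0.96368 = 0.95594
Parallel ([0.95594] and pitch controller): 1 − (1 − 0.95594)(1 − 0.92867) = 0.997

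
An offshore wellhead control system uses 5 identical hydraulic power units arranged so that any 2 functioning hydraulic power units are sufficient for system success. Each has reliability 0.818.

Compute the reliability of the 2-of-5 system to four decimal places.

0.9953

R = Σ_{i=2}^{5} C(5,i) p^i (1−p)^{5−i} with p = 0.818
C(5,2)·0.818^2·0.182^3 = 0.040339
C(5,3)·0.818^3·0.182^2 = 0.181302
C(5,4)·0.818^4·0.182^1 = 0.407432
C(5,5)·0.818^5·0.182^0 = 0.366241
Sum = 0.9953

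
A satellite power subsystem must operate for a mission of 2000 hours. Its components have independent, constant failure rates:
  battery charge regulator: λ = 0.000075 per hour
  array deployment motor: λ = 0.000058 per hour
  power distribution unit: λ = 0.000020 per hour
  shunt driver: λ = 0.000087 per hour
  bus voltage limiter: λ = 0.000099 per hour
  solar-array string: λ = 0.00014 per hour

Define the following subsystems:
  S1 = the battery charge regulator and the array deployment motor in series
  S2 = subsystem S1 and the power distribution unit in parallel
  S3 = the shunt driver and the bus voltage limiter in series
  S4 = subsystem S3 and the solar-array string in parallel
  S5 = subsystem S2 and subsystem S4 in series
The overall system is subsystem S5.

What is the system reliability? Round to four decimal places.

0.9157

R(battery charge regulator) = exp(−0.000075 × 2000) = 0.860708
R(array deployment motor) = exp(−0.000058 × 2000) = 0.890475
R(power distribution unit) = exp(−0.000020 × 2000) = 0.960789
R(shunt driver) = exp(−0.000087 × 2000) = 0.840297
R(bus voltage limiter) = exp(−0.000099 × 2000) = 0.820370
R(solar-array string) = exp(−0.00014 × 2000) = 0.755784
Series (battery charge regulator and array deployment motor): 0.860708 × 0.890475 = 0.766439
Parallel ([0.766439] and power distribution unit): 1 − (1 − 0.766439)(1 − 0.960789) = 0.990842
Series (shunt driver and bus voltage limiter): 0.840297 × 0.820370 = 0.689354
Parallel ([0.689354] and solar-array string): 1 − (1 − 0.689354)(1 − 0.755784) = 0.924135
Series ([0.990842] and [0.924135]): 0.990842 × 0.924135 = 0.9157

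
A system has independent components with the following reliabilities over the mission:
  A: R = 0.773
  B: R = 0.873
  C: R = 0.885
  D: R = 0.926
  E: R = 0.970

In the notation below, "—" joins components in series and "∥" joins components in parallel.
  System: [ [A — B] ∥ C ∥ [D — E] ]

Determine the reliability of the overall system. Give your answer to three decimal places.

Series (A and B): 0.77300 × 0.87300 = 0.67483
Series (D and E): 0.92600 × 0.97000 = 0.89822
Parallel ([0.67483], C, and [0.89822]): 1 − (1 − 0.67483)(1 − 0.88500)(1 − 0.89822) = 0.996

0.996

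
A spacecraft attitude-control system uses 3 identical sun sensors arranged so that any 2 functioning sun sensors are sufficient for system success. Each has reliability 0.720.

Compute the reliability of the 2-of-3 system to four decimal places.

R = Σ_{i=2}^{3} C(3,i) p^i (1−p)^{3−i} with p = 0.720
C(3,2)·0.720^2·0.280^1 = 0.435456
C(3,3)·0.720^3·0.280^0 = 0.373248
Sum = 0.8087

0.8087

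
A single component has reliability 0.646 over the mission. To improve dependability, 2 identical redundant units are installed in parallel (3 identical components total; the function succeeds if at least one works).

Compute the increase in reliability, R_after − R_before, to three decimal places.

0.310

R_before = 0.646
R_after = 1 − (1 − 0.646)^3 = 0.956
ΔR = 0.956 − 0.646 = 0.310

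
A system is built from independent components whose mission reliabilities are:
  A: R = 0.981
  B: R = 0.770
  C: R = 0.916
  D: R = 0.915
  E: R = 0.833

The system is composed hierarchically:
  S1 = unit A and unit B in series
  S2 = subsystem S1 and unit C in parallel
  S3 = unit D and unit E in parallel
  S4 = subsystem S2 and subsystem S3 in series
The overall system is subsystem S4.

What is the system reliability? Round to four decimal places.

Series (A and B): 0.981000 × 0.770000 = 0.755370
Parallel ([0.755370] and C): 1 − (1 − 0.755370)(1 − 0.916000) = 0.979451
Parallel (D and E): 1 − (1 − 0.915000)(1 − 0.833000) = 0.985805
Series ([0.979451] and [0.985805]): 0.979451 × 0.985805 = 0.9655

0.9655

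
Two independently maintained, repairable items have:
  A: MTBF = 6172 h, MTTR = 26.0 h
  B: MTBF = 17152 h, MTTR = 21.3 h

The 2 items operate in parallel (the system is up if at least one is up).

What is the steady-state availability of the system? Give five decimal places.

A(A) = MTBF/(MTBF+MTTR) = 6172/(6172+26.0) = 0.995805
A(B) = MTBF/(MTBF+MTTR) = 17152/(17152+21.3) = 0.998760
Parallel availability: 1 − (1 − 0.995805)(1 − 0.998760) = 0.99999

0.99999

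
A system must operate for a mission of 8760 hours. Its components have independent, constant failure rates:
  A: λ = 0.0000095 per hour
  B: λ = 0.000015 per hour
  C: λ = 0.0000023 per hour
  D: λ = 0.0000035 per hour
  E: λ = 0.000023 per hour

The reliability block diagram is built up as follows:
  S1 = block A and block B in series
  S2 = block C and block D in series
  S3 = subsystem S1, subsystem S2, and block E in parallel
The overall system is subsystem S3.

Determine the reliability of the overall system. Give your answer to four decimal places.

0.9983

R(A) = exp(−0.0000095 × 8760) = 0.920149
R(B) = exp(−0.000015 × 8760) = 0.876867
R(C) = exp(−0.0000023 × 8760) = 0.980054
R(D) = exp(−0.0000035 × 8760) = 0.969805
R(E) = exp(−0.000023 × 8760) = 0.817520
Series (A and B): 0.920149 × 0.876867 = 0.806848
Series (C and D): 0.980054 × 0.969805 = 0.950461
Parallel ([0.806848], [0.950461], and E): 1 − (1 − 0.806848)(1 − 0.950461)(1 − 0.817520) = 0.9983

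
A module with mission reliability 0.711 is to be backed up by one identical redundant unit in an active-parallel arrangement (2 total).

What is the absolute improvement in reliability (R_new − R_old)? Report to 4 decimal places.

R_before = 0.711
R_after = 1 − (1 − 0.711)^2 = 0.9165
ΔR = 0.9165 − 0.711 = 0.2055

0.2055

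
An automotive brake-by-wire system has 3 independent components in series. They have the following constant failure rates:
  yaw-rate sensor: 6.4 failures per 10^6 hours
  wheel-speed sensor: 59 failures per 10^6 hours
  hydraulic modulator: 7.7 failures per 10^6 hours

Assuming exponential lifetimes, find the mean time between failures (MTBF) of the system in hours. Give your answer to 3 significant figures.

Series of exponential components: λ_sys = Σ λ_i
λ_sys = 0.0000064 + 0.000059 + 0.0000077 = 7.3100e-05 /h
MTBF = 1 / λ_sys = 13700 h

13700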